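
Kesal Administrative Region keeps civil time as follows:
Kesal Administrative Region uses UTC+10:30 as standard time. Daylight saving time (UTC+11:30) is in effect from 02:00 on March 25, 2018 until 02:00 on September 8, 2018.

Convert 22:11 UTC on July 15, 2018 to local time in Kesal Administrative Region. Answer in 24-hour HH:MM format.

09:41

At the standard offset (UTC+10:30), 22:11 UTC + 10h30m = 08:41 Kesal Administrative Region standard time (rolling into the next day, 16 July 2018).
The standard-time date in Kesal Administrative Region, July 16, 2018, falls between 25 March and 8 September, so daylight saving is in effect and Kesal Administrative Region is at UTC+11:30.
22:11 UTC + 11h30m = 09:41 local (rolling into the next day, 16 July 2018).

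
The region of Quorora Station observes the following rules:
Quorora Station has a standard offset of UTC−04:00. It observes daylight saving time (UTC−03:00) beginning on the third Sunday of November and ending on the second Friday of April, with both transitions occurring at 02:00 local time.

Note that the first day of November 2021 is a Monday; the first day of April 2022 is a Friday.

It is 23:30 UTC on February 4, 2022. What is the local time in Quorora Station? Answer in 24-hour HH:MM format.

1 November 2021 is a Monday, so the first Sunday is November 7 and the third is November 21.
1 April 2022 is a Friday, so the first Friday is April 1 and the second is April 8.
At the standard offset (UTC−04:00), 23:30 UTC − 4h = 19:30 Quorora Station standard time.
The standard-time date in Quorora Station, February 4, 2022, falls between 21 November 2021 and 8 April 2022, so daylight saving is in effect and Quorora Station is at UTC−03:00.
23:30 UTC − 3h = 20:30 local.

20:30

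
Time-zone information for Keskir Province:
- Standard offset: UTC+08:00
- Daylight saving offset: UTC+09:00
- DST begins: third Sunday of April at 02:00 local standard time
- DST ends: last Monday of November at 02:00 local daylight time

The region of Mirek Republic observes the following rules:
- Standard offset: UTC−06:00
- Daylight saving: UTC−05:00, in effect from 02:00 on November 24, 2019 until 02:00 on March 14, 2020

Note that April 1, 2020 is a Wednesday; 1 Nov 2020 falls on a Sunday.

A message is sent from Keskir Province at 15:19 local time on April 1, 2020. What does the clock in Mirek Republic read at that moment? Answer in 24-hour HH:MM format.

1 April 2020 is a Wednesday, so the first Sunday is April 5 and the third is April 19.
1 November 2020 is a Sunday, so Mondays fall on 2, 9, 16, 23, 30; the last is November 30.
April 1, 2020 does not fall between 19 April and 30 November, so daylight saving is not in effect and Keskir Province is at UTC+08:00.
15:19 Keskir Province − 8h = 07:19 UTC.
At the standard offset (UTC−06:00), 07:19 UTC − 6h = 01:19 Mirek Republic standard time.
The standard-time date in Mirek Republic, April 1, 2020, does not fall between 24 November 2019 and 14 March 2020, so daylight saving is not in effect and Mirek Republic is at UTC−06:00.
07:19 UTC − 6h = 01:19 Mirek Republic.

01:19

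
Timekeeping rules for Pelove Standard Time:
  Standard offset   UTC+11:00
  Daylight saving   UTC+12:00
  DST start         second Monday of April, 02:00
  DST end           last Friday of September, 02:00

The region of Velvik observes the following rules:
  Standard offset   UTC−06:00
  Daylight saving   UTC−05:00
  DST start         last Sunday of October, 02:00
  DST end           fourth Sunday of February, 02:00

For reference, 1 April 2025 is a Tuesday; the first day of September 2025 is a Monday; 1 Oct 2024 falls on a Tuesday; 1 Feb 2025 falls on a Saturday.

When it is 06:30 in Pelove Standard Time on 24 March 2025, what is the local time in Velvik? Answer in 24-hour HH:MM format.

13:30

1 April 2025 is a Tuesday, so the first Monday is April 7 and the second is April 14.
1 September 2025 is a Monday, so Fridays fall on 5, 12, 19, 26; the last is September 26.
Daylight saving runs 14 April – 26 September; 24 March 2025 is outside that window, so Pelove Standard Time is on standard time at UTC+11:00.
06:30 Pelove Standard Time − 11h = 19:30 UTC (rolling into the previous day, 23 March 2025).
1 October 2024 is a Tuesday, so Sundays fall on 6, 13, 20, 27; the last is October 27.
1 February 2025 is a Saturday, so the first Sunday is February 2 and the fourth is February 23.
At the standard offset (UTC−06:00), 19:30 UTC − 6h = 13:30 Velvik standard time.
The standard-time date in Velvik, 23 March 2025, is outside the daylight-saving period (27 October 2024 – 23 February 2025), so Velvik is on standard time, UTC−06:00.
19:30 UTC − 6h = 13:30 Velvik.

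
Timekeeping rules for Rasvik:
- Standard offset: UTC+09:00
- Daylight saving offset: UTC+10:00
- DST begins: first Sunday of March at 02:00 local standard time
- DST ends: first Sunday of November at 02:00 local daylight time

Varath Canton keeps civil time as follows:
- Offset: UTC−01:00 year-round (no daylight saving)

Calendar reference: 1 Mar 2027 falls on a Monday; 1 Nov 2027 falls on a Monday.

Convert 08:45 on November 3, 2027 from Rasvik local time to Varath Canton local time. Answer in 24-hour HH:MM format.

21:45

1 March 2027 is a Monday, so the first Sunday is March 7.
1 November 2027 is a Monday, so the first Sunday is November 7.
November 3, 2027 lies within the daylight-saving period (7 March – 7 November), so Rasvik is on daylight time, UTC+10:00.
08:45 Rasvik − 10h = 22:45 UTC (rolling into the previous day, 2 November 2027).
Varath Canton stays on UTC−01:00 all year.
22:45 UTC − 1h = 21:45 Varath Canton.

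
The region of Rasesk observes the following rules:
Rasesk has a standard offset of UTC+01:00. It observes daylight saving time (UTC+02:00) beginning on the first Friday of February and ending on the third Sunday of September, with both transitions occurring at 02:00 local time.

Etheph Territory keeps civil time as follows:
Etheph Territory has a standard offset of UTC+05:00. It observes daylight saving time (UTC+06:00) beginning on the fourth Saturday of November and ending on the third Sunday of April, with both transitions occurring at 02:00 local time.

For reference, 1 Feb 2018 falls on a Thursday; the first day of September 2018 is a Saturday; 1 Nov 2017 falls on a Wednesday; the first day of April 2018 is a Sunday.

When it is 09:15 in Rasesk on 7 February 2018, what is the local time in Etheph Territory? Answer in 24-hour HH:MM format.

13:15

1 February 2018 is a Thursday, so the first Friday is February 2.
1 September 2018 is a Saturday, so the first Sunday is September 2 and the third is September 16.
7 February 2018 lies within the daylight-saving period (2 February – 16 September), so Rasesk is on daylight time, UTC+02:00.
09:15 Rasesk − 2h = 07:15 UTC.
1 November 2017 is a Wednesday, so the first Saturday is November 4 and the fourth is November 25.
1 April 2018 is a Sunday, so the first Sunday is April 1 and the third is April 15.
At the standard offset (UTC+05:00), 07:15 UTC + 5h = 12:15 Etheph Territory standard time.
The standard-time date in Etheph Territory, 7 February 2018, lies within the daylight-saving period (25 November 2017 – 15 April 2018), so Etheph Territory is on daylight time, UTC+06:00.
07:15 UTC + 6h = 13:15 Etheph Territory.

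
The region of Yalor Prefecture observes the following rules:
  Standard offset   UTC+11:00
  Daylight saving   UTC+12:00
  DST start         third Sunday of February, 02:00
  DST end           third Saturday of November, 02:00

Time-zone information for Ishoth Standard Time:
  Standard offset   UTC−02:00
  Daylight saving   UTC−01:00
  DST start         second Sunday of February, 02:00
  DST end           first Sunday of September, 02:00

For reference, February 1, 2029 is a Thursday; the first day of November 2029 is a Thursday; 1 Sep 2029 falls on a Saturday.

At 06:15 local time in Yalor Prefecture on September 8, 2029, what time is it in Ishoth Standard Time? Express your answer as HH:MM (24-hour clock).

16:15

1 February 2029 is a Thursday, so the first Sunday is February 4 and the third is February 18.
1 November 2029 is a Thursday, so the first Saturday is November 3 and the third is November 17.
September 8, 2029 falls between 18 February and 17 November, so daylight saving is in effect and Yalor Prefecture is at UTC+12:00.
06:15 Yalor Prefecture − 12h = 18:15 UTC (rolling into the previous day, 7 September 2029).
1 February 2029 is a Thursday, so the first Sunday is February 4 and the second is February 11.
1 September 2029 is a Saturday, so the first Sunday is September 2.
At the standard offset (UTC−02:00), 18:15 UTC − 2h = 16:15 Ishoth Standard Time standard time.
The standard-time date in Ishoth Standard Time, September 7, 2029, does not fall between 11 February and 2 September, so daylight saving is not in effect and Ishoth Standard Time is at UTC−02:00.
18:15 UTC − 2h = 16:15 Ishoth Standard Time.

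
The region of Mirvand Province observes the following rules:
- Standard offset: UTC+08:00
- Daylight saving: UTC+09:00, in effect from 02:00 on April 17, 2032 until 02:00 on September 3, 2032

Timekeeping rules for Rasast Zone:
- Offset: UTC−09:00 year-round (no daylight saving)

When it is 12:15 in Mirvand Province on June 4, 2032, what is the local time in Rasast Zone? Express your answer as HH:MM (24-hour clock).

18:15

June 4, 2032 lies within the daylight-saving period (17 April – 3 September), so Mirvand Province is on daylight time, UTC+09:00.
12:15 Mirvand Province − 9h = 03:15 UTC.
Rasast Zone stays on UTC−09:00 all year.
03:15 UTC − 9h = 18:15 Rasast Zone (rolling into the previous day, 3 June 2032).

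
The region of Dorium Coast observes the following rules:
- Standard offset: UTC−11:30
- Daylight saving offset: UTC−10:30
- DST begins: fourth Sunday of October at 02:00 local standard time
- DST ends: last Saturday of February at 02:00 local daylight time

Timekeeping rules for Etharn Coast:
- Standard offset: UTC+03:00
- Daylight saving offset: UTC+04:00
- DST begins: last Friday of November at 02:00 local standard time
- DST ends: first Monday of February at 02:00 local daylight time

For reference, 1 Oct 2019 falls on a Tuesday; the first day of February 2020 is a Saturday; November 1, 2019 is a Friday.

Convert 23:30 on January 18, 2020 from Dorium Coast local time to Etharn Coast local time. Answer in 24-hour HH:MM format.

1 October 2019 is a Tuesday, so the first Sunday is October 6 and the fourth is October 27.
1 February 2020 is a Saturday, so Saturdays fall on 1, 8, 15, 22, 29; the last is February 29.
Daylight saving runs 27 October 2019 – 29 February 2020; January 18, 2020 is inside that window, so Dorium Coast is at UTC−10:30.
23:30 Dorium Coast + 10h30m = 10:00 UTC (rolling into the next day, 19 January 2020).
1 November 2019 is a Friday, so Fridays fall on 1, 8, 15, 22, 29; the last is November 29.
1 February 2020 is a Saturday, so the first Monday is February 3.
At the standard offset (UTC+03:00), 10:00 UTC + 3h = 13:00 Etharn Coast standard time.
The standard-time date in Etharn Coast, January 19, 2020, lies within the daylight-saving period (29 November 2019 – 3 February 2020), so Etharn Coast is on daylight time, UTC+04:00.
10:00 UTC + 4h = 14:00 Etharn Coast.

14:00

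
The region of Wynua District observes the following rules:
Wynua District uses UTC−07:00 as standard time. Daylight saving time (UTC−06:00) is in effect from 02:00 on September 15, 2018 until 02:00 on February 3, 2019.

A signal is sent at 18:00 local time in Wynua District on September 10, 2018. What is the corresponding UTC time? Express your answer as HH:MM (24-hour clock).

01:00

September 10, 2018 does not fall between 15 September 2018 and 3 February 2019, so daylight saving is not in effect and Wynua District is at UTC−07:00.
18:00 local + 7h = 01:00 UTC (rolling into the next day, 11 September 2018).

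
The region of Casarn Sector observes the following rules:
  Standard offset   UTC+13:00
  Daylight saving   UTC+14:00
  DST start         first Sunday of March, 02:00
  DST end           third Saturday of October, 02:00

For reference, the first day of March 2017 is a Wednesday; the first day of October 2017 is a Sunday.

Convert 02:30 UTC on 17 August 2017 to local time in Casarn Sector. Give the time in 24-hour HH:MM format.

16:30

1 March 2017 is a Wednesday, so the first Sunday is March 5.
1 October 2017 is a Sunday, so the first Saturday is October 7 and the third is October 21.
At the standard offset (UTC+13:00), 02:30 UTC + 13h = 15:30 Casarn Sector standard time.
The standard-time date in Casarn Sector, 17 August 2017, falls between 5 March and 21 October, so daylight saving is in effect and Casarn Sector is at UTC+14:00.
02:30 UTC + 14h = 16:30 local.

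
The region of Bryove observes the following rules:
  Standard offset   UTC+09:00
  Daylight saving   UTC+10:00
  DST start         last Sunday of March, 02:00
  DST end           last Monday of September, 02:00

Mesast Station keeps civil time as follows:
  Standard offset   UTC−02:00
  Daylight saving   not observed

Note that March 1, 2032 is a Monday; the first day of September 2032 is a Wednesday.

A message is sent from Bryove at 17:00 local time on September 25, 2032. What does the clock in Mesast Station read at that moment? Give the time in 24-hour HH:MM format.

1 March 2032 is a Monday, so Sundays fall on 7, 14, 21, 28; the last is March 28.
1 September 2032 is a Wednesday, so Mondays fall on 6, 13, 20, 27; the last is September 27.
September 25, 2032 falls between 28 March and 27 September, so daylight saving is in effect and Bryove is at UTC+10:00.
17:00 Bryove − 10h = 07:00 UTC.
Mesast Station has no daylight saving, so its offset is UTC−02:00 year-round.
07:00 UTC − 2h = 05:00 Mesast Station.

05:00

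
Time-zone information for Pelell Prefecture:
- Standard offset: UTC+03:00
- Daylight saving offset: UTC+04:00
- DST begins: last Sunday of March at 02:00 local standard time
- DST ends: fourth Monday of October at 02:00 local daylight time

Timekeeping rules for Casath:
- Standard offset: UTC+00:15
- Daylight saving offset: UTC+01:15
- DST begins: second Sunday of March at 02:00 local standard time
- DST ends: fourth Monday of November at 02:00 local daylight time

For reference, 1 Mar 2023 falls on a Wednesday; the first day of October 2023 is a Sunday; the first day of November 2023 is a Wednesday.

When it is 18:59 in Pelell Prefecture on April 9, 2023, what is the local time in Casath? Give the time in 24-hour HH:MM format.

1 March 2023 is a Wednesday, so Sundays fall on 5, 12, 19, 26; the last is March 26.
1 October 2023 is a Sunday, so the first Monday is October 2 and the fourth is October 23.
April 9, 2023 lies within the daylight-saving period (26 March – 23 October), so Pelell Prefecture is on daylight time, UTC+04:00.
18:59 Pelell Prefecture − 4h = 14:59 UTC.
1 March 2023 is a Wednesday, so the first Sunday is March 5 and the second is March 12.
1 November 2023 is a Wednesday, so the first Monday is November 6 and the fourth is November 27.
At the standard offset (UTC+00:15), 14:59 UTC + 0h15m = 15:14 Casath standard time.
The standard-time date in Casath, April 9, 2023, falls between 12 March and 27 November, so daylight saving is in effect and Casath is at UTC+01:15.
14:59 UTC + 1h15m = 16:14 Casath.

16:14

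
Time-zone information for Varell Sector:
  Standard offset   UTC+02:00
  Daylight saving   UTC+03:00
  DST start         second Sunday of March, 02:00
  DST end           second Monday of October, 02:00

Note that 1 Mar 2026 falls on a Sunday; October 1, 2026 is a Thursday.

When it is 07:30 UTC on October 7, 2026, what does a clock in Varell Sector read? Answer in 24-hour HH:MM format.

10:30

1 March 2026 is a Sunday, so the first Sunday is March 1 and the second is March 8.
1 October 2026 is a Thursday, so the first Monday is October 5 and the second is October 12.
At the standard offset (UTC+02:00), 07:30 UTC + 2h = 09:30 Varell Sector standard time.
Daylight saving runs 8 March – 12 October; the standard-time date in Varell Sector, October 7, 2026, is inside that window, so Varell Sector is at UTC+03:00.
07:30 UTC + 3h = 10:30 local.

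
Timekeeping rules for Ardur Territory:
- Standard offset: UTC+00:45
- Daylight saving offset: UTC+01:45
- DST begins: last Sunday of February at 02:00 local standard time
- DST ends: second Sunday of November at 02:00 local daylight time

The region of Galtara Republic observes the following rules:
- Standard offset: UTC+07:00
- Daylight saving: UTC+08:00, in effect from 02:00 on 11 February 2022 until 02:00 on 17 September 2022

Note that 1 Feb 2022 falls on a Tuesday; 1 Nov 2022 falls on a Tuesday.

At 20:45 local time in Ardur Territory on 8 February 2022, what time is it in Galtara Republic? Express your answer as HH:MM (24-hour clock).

03:00

1 February 2022 is a Tuesday, so Sundays fall on 6, 13, 20, 27; the last is February 27.
1 November 2022 is a Tuesday, so the first Sunday is November 6 and the second is November 13.
Daylight saving runs 27 February – 13 November; 8 February 2022 is outside that window, so Ardur Territory is on standard time at UTC+00:45.
20:45 Ardur Territory − 0h45m = 20:00 UTC.
At the standard offset (UTC+07:00), 20:00 UTC + 7h = 03:00 Galtara Republic standard time (rolling into the next day, 9 February 2022).
Daylight saving runs 11 February – 17 September; the standard-time date in Galtara Republic, 9 February 2022, is outside that window, so Galtara Republic is on standard time at UTC+07:00.
20:00 UTC + 7h = 03:00 Galtara Republic (rolling into the next day, 9 February 2022).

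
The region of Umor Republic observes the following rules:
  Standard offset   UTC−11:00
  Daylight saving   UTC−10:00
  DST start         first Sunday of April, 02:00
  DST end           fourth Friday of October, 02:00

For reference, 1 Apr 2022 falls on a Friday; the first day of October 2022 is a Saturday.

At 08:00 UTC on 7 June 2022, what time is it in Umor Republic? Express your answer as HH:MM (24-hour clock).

1 April 2022 is a Friday, so the first Sunday is April 3.
1 October 2022 is a Saturday, so the first Friday is October 7 and the fourth is October 28.
At the standard offset (UTC−11:00), 08:00 UTC − 11h = 21:00 Umor Republic standard time (rolling into the previous day, 6 June 2022).
The standard-time date in Umor Republic, 6 June 2022, falls between 3 April and 28 October, so daylight saving is in effect and Umor Republic is at UTC−10:00.
08:00 UTC − 10h = 22:00 local (rolling into the previous day, 6 June 2022).

22:00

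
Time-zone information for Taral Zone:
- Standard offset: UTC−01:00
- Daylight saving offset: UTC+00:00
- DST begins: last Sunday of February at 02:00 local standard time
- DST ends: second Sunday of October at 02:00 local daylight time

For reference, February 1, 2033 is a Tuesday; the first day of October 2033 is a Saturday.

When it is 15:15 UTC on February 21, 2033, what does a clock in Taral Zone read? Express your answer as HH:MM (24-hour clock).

14:15

1 February 2033 is a Tuesday, so Sundays fall on 6, 13, 20, 27; the last is February 27.
1 October 2033 is a Saturday, so the first Sunday is October 2 and the second is October 9.
At the standard offset (UTC−01:00), 15:15 UTC − 1h = 14:15 Taral Zone standard time.
The standard-time date in Taral Zone, February 21, 2033, is outside the daylight-saving period (27 February – 9 October), so Taral Zone is on standard time, UTC−01:00.
15:15 UTC − 1h = 14:15 local.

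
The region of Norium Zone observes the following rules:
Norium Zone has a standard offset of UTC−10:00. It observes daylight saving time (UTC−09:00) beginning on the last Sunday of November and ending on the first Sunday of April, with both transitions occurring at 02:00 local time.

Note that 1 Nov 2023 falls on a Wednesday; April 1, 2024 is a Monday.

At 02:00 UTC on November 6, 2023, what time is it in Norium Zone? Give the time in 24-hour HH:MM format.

1 November 2023 is a Wednesday, so Sundays fall on 5, 12, 19, 26; the last is November 26.
1 April 2024 is a Monday, so the first Sunday is April 7.
At the standard offset (UTC−10:00), 02:00 UTC − 10h = 16:00 Norium Zone standard time (rolling into the previous day, 5 November 2023).
Daylight saving runs 26 November 2023 – 7 April 2024; the standard-time date in Norium Zone, November 5, 2023, is outside that window, so Norium Zone is on standard time at UTC−10:00.
02:00 UTC − 10h = 16:00 local (rolling into the previous day, 5 November 2023).

16:00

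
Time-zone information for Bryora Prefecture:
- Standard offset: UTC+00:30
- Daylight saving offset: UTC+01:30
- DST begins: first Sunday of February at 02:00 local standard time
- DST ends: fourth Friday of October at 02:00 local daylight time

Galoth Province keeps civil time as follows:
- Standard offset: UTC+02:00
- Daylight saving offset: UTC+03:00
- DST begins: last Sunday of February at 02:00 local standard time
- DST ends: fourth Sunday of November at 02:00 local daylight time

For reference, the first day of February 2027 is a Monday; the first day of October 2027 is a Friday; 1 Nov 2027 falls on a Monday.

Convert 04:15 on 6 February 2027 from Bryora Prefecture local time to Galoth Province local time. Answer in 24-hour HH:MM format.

1 February 2027 is a Monday, so the first Sunday is February 7.
1 October 2027 is a Friday, so the first Friday is October 1 and the fourth is October 22.
Daylight saving runs 7 February – 22 October; 6 February 2027 is outside that window, so Bryora Prefecture is on standard time at UTC+00:30.
04:15 Bryora Prefecture − 0h30m = 03:45 UTC.
1 February 2027 is a Monday, so Sundays fall on 7, 14, 21, 28; the last is February 28.
1 November 2027 is a Monday, so the first Sunday is November 7 and the fourth is November 28.
At the standard offset (UTC+02:00), 03:45 UTC + 2h = 05:45 Galoth Province standard time.
The standard-time date in Galoth Province, 6 February 2027, is outside the daylight-saving period (28 February – 28 November), so Galoth Province is on standard time, UTC+02:00.
03:45 UTC + 2h = 05:45 Galoth Province.

05:45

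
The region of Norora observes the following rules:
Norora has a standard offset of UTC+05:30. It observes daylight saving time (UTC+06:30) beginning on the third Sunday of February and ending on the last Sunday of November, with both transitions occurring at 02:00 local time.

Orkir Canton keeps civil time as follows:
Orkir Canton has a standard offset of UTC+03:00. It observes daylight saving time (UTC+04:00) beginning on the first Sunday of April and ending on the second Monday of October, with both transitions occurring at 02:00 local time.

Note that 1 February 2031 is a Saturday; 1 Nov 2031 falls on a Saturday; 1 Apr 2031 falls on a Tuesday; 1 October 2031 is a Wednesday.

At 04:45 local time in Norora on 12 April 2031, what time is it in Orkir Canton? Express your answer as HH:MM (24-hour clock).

1 February 2031 is a Saturday, so the first Sunday is February 2 and the third is February 16.
1 November 2031 is a Saturday, so Sundays fall on 2, 9, 16, 23, 30; the last is November 30.
12 April 2031 falls between 16 February and 30 November, so daylight saving is in effect and Norora is at UTC+06:30.
04:45 Norora − 6h30m = 22:15 UTC (rolling into the previous day, 11 April 2031).
1 April 2031 is a Tuesday, so the first Sunday is April 6.
1 October 2031 is a Wednesday, so the first Monday is October 6 and the second is October 13.
At the standard offset (UTC+03:00), 22:15 UTC + 3h = 01:15 Orkir Canton standard time (rolling into the next day, 12 April 2031).
The standard-time date in Orkir Canton, 12 April 2031, falls between 6 April and 13 October, so daylight saving is in effect and Orkir Canton is at UTC+04:00.
22:15 UTC + 4h = 02:15 Orkir Canton (rolling into the next day, 12 April 2031).

02:15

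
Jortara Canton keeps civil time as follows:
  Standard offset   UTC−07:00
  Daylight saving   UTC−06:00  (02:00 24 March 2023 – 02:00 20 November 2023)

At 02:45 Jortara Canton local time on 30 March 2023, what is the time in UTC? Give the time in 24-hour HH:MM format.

08:45

Daylight saving runs 24 March – 20 November; 30 March 2023 is inside that window, so Jortara Canton is at UTC−06:00.
02:45 local + 6h = 08:45 UTC.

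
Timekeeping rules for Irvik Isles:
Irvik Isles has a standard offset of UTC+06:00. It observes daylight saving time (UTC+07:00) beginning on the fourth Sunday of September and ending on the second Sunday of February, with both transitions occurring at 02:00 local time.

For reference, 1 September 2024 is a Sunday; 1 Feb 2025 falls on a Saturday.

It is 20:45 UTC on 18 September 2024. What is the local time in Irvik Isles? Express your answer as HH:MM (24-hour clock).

02:45

1 September 2024 is a Sunday, so the first Sunday is September 1 and the fourth is September 22.
1 February 2025 is a Saturday, so the first Sunday is February 2 and the second is February 9.
At the standard offset (UTC+06:00), 20:45 UTC + 6h = 02:45 Irvik Isles standard time (rolling into the next day, 19 September 2024).
The standard-time date in Irvik Isles, 19 September 2024, does not fall between 22 September 2024 and 9 February 2025, so daylight saving is not in effect and Irvik Isles is at UTC+06:00.
20:45 UTC + 6h = 02:45 local (rolling into the next day, 19 September 2024).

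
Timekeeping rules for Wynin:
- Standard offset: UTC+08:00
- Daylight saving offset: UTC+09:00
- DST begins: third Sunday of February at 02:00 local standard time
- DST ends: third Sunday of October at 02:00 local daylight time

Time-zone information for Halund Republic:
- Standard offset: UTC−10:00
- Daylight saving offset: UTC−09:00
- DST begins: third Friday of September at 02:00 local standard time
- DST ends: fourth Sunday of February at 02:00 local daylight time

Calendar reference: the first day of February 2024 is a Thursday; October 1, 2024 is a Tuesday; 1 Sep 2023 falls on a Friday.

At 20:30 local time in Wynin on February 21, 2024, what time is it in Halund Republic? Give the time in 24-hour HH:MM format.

02:30

1 February 2024 is a Thursday, so the first Sunday is February 4 and the third is February 18.
1 October 2024 is a Tuesday, so the first Sunday is October 6 and the third is October 20.
February 21, 2024 lies within the daylight-saving period (18 February – 20 October), so Wynin is on daylight time, UTC+09:00.
20:30 Wynin − 9h = 11:30 UTC.
1 September 2023 is a Friday, so the first Friday is September 1 and the third is September 15.
1 February 2024 is a Thursday, so the first Sunday is February 4 and the fourth is February 25.
At the standard offset (UTC−10:00), 11:30 UTC − 10h = 01:30 Halund Republic standard time.
The standard-time date in Halund Republic, February 21, 2024, lies within the daylight-saving period (15 September 2023 – 25 February 2024), so Halund Republic is on daylight time, UTC−09:00.
11:30 UTC − 9h = 02:30 Halund Republic.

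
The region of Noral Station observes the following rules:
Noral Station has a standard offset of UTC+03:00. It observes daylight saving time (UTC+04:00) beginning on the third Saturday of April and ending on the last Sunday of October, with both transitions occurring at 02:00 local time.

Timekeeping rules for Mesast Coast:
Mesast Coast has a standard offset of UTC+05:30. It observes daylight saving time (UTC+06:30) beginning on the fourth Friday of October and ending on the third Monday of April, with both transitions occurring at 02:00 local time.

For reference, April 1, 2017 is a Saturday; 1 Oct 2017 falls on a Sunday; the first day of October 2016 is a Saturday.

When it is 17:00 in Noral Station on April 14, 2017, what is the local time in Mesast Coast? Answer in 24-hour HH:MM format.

20:30

1 April 2017 is a Saturday, so the first Saturday is April 1 and the third is April 15.
1 October 2017 is a Sunday, so Sundays fall on 1, 8, 15, 22, 29; the last is October 29.
Daylight saving runs 15 April – 29 October; April 14, 2017 is outside that window, so Noral Station is on standard time at UTC+03:00.
17:00 Noral Station − 3h = 14:00 UTC.
1 October 2016 is a Saturday, so the first Friday is October 7 and the fourth is October 28.
1 April 2017 is a Saturday, so the first Monday is April 3 and the third is April 17.
At the standard offset (UTC+05:30), 14:00 UTC + 5h30m = 19:30 Mesast Coast standard time.
The standard-time date in Mesast Coast, April 14, 2017, lies within the daylight-saving period (28 October 2016 – 17 April 2017), so Mesast Coast is on daylight time, UTC+06:30.
14:00 UTC + 6h30m = 20:30 Mesast Coast.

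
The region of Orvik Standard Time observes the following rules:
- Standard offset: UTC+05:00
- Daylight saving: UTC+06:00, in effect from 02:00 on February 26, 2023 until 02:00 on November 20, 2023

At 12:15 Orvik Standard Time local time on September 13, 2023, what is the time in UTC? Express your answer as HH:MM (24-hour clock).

September 13, 2023 falls between 26 February and 20 November, so daylight saving is in effect and Orvik Standard Time is at UTC+06:00.
12:15 local − 6h = 06:15 UTC.

06:15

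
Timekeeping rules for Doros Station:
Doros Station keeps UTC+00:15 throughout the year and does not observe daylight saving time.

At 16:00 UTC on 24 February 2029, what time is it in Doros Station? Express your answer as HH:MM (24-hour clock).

16:15

Doros Station stays on UTC+00:15 all year.
16:00 UTC + 0h15m = 16:15 local.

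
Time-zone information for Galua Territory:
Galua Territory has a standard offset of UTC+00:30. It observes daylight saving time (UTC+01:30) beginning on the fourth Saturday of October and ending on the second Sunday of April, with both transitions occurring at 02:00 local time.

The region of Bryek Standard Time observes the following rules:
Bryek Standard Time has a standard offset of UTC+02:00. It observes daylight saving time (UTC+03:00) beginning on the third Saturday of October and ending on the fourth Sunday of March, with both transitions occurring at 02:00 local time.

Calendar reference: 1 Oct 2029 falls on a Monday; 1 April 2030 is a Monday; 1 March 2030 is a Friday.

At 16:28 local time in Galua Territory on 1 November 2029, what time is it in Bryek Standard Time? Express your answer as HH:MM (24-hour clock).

1 October 2029 is a Monday, so the first Saturday is October 6 and the fourth is October 27.
1 April 2030 is a Monday, so the first Sunday is April 7 and the second is April 14.
Daylight saving runs 27 October 2029 – 14 April 2030; 1 November 2029 is inside that window, so Galua Territory is at UTC+01:30.
16:28 Galua Territory − 1h30m = 14:58 UTC.
1 October 2029 is a Monday, so the first Saturday is October 6 and the third is October 20.
1 March 2030 is a Friday, so the first Sunday is March 3 and the fourth is March 24.
At the standard offset (UTC+02:00), 14:58 UTC + 2h = 16:58 Bryek Standard Time standard time.
The standard-time date in Bryek Standard Time, 1 November 2029, lies within the daylight-saving period (20 October 2029 – 24 March 2030), so Bryek Standard Time is on daylight time, UTC+03:00.
14:58 UTC + 3h = 17:58 Bryek Standard Time.

17:58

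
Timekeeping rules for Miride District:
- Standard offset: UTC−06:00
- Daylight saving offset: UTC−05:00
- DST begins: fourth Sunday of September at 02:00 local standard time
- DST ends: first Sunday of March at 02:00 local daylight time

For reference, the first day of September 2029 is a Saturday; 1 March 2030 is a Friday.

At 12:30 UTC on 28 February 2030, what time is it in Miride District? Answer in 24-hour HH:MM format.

07:30

1 September 2029 is a Saturday, so the first Sunday is September 2 and the fourth is September 23.
1 March 2030 is a Friday, so the first Sunday is March 3.
At the standard offset (UTC−06:00), 12:30 UTC − 6h = 06:30 Miride District standard time.
The standard-time date in Miride District, 28 February 2030, lies within the daylight-saving period (23 September 2029 – 3 March 2030), so Miride District is on daylight time, UTC−05:00.
12:30 UTC − 5h = 07:30 local.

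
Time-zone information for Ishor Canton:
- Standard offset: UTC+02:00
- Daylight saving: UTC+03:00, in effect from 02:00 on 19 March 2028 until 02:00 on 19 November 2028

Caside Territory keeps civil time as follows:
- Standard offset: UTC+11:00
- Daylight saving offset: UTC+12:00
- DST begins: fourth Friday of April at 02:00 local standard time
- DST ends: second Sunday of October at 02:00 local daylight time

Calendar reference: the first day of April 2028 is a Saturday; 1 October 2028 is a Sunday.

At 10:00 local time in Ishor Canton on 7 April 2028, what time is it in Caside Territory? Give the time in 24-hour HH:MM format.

Daylight saving runs 19 March – 19 November; 7 April 2028 is inside that window, so Ishor Canton is at UTC+03:00.
10:00 Ishor Canton − 3h = 07:00 UTC.
1 April 2028 is a Saturday, so the first Friday is April 7 and the fourth is April 28.
1 October 2028 is a Sunday, so the first Sunday is October 1 and the second is October 8.
At the standard offset (UTC+11:00), 07:00 UTC + 11h = 18:00 Caside Territory standard time.
The standard-time date in Caside Territory, 7 April 2028, does not fall between 28 April and 8 October, so daylight saving is not in effect and Caside Territory is at UTC+11:00.
07:00 UTC + 11h = 18:00 Caside Territory.

18:00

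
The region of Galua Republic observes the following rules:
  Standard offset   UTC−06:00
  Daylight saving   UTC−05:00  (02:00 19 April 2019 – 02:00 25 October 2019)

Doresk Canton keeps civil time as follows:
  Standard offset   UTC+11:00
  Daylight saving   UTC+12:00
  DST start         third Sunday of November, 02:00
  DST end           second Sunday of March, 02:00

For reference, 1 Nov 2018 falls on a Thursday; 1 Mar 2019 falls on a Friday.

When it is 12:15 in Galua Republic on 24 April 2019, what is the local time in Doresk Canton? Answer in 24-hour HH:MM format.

24 April 2019 falls between 19 April and 25 October, so daylight saving is in effect and Galua Republic is at UTC−05:00.
12:15 Galua Republic + 5h = 17:15 UTC.
1 November 2018 is a Thursday, so the first Sunday is November 4 and the third is November 18.
1 March 2019 is a Friday, so the first Sunday is March 3 and the second is March 10.
At the standard offset (UTC+11:00), 17:15 UTC + 11h = 04:15 Doresk Canton standard time (rolling into the next day, 25 April 2019).
The standard-time date in Doresk Canton, 25 April 2019, is outside the daylight-saving period (18 November 2018 – 10 March 2019), so Doresk Canton is on standard time, UTC+11:00.
17:15 UTC + 11h = 04:15 Doresk Canton (rolling into the next day, 25 April 2019).

04:15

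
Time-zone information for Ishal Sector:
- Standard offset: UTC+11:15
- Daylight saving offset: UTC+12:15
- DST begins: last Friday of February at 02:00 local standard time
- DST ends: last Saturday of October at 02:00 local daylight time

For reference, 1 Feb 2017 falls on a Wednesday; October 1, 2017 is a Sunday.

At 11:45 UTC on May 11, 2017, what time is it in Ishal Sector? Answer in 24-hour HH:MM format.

1 February 2017 is a Wednesday, so Fridays fall on 3, 10, 17, 24; the last is February 24.
1 October 2017 is a Sunday, so Saturdays fall on 7, 14, 21, 28; the last is October 28.
At the standard offset (UTC+11:15), 11:45 UTC + 11h15m = 23:00 Ishal Sector standard time.
The standard-time date in Ishal Sector, May 11, 2017, lies within the daylight-saving period (24 February – 28 October), so Ishal Sector is on daylight time, UTC+12:15.
11:45 UTC + 12h15m = 00:00 local (rolling into the next day, 12 May 2017).

00:00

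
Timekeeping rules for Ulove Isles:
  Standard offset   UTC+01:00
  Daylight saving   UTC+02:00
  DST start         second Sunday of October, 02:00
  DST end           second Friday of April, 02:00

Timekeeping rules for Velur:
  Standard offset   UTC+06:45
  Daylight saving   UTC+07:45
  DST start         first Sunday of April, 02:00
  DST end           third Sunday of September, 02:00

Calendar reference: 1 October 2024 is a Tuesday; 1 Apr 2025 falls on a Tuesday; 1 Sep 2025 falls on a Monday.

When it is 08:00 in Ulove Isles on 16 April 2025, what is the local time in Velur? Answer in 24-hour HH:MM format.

1 October 2024 is a Tuesday, so the first Sunday is October 6 and the second is October 13.
1 April 2025 is a Tuesday, so the first Friday is April 4 and the second is April 11.
16 April 2025 is outside the daylight-saving period (13 October 2024 – 11 April 2025), so Ulove Isles is on standard time, UTC+01:00.
08:00 Ulove Isles − 1h = 07:00 UTC.
1 April 2025 is a Tuesday, so the first Sunday is April 6.
1 September 2025 is a Monday, so the first Sunday is September 7 and the third is September 21.
At the standard offset (UTC+06:45), 07:00 UTC + 6h45m = 13:45 Velur standard time.
The standard-time date in Velur, 16 April 2025, lies within the daylight-saving period (6 April – 21 September), so Velur is on daylight time, UTC+07:45.
07:00 UTC + 7h45m = 14:45 Velur.

14:45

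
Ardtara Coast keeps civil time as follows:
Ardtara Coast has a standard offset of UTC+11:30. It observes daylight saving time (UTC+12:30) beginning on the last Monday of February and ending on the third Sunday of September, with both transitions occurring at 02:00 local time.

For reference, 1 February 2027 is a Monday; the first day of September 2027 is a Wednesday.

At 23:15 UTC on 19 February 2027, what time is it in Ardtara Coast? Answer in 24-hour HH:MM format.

10:45

1 February 2027 is a Monday, so Mondays fall on 1, 8, 15, 22; the last is February 22.
1 September 2027 is a Wednesday, so the first Sunday is September 5 and the third is September 19.
At the standard offset (UTC+11:30), 23:15 UTC + 11h30m = 10:45 Ardtara Coast standard time (rolling into the next day, 20 February 2027).
The standard-time date in Ardtara Coast, 20 February 2027, is outside the daylight-saving period (22 February – 19 September), so Ardtara Coast is on standard time, UTC+11:30.
23:15 UTC + 11h30m = 10:45 local (rolling into the next day, 20 February 2027).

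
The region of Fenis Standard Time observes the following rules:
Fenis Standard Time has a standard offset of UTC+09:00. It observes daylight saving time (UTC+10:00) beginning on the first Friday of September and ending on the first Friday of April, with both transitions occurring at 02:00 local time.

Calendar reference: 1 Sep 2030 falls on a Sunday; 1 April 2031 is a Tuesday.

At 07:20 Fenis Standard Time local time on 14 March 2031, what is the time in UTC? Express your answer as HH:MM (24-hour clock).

21:20

1 September 2030 is a Sunday, so the first Friday is September 6.
1 April 2031 is a Tuesday, so the first Friday is April 4.
14 March 2031 falls between 6 September 2030 and 4 April 2031, so daylight saving is in effect and Fenis Standard Time is at UTC+10:00.
07:20 local − 10h = 21:20 UTC (rolling into the previous day, 13 March 2031).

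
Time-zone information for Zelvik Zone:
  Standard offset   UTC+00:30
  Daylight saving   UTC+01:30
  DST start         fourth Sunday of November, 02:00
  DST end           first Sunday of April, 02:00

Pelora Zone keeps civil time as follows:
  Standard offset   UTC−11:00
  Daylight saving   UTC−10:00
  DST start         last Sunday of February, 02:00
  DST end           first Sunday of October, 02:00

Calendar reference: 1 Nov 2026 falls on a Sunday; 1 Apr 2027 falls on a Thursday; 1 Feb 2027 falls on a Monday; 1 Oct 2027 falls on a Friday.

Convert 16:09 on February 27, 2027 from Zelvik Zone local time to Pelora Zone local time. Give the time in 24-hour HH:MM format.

1 November 2026 is a Sunday, so the first Sunday is November 1 and the fourth is November 22.
1 April 2027 is a Thursday, so the first Sunday is April 4.
Daylight saving runs 22 November 2026 – 4 April 2027; February 27, 2027 is inside that window, so Zelvik Zone is at UTC+01:30.
16:09 Zelvik Zone − 1h30m = 14:39 UTC.
1 February 2027 is a Monday, so Sundays fall on 7, 14, 21, 28; the last is February 28.
1 October 2027 is a Friday, so the first Sunday is October 3.
At the standard offset (UTC−11:00), 14:39 UTC − 11h = 03:39 Pelora Zone standard time.
Daylight saving runs 28 February – 3 October; the standard-time date in Pelora Zone, February 27, 2027, is outside that window, so Pelora Zone is on standard time at UTC−11:00.
14:39 UTC − 11h = 03:39 Pelora Zone.

03:39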